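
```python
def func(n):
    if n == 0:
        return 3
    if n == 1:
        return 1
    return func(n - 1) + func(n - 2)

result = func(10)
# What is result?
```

Build up from base cases: func(0)=3, func(1)=1, func(2)=4, func(3)=5, func(4)=9, func(5)=14, func(6)=23, ..., func(10)=157

Answer: 157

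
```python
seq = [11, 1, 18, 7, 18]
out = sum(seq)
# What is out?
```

Trace:
`seq = [11, 1, 18, 7, 18]` → seq = [11, 1, 18, 7, 18]
`out = sum(seq)` → out = 55
So out = 55

Answer: 55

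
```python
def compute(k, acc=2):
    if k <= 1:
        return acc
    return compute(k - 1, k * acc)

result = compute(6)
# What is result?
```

Accumulator trace (n, acc): (6, 2) -> (5, 12) -> (4, 60) -> (3, 240) -> (2, 720) -> (1, 1440) -> return 1440

Answer: 1440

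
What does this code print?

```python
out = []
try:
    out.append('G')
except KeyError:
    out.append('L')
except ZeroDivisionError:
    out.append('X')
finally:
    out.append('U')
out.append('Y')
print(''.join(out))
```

Execution trace: 'G' (try body, no exception) → 'U' (finally) → 'Y' (after the try/except). Output: GUY

Answer: GUY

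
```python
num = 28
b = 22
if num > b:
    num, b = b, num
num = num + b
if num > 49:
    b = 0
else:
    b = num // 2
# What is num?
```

Trace:
`num = 28` → num = 28
`b = 22` → b = 22
`if num > b: ...` → num > b is True → num = 22; b = 28
`num = num + b` → num = 50
`if num > 49: ...` → num > 49 is True → b = 0
So num = 50

Answer: 50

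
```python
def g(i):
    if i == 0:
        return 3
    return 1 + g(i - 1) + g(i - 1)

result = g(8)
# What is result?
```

g(i) = 1 + 2·g(i-1), g(0)=3. Closed form: (3+1)·2^8 - 1 = 1023.

Answer: 1023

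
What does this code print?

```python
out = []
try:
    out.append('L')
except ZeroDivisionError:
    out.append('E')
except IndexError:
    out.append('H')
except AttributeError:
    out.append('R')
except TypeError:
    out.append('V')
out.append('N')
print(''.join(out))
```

Execution trace: 'L' (try body, no exception) → 'N' (after the try/except). Output: LN

Answer: LN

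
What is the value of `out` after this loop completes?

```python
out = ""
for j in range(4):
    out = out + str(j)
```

Concatenate digits 0 to 3
`out` takes the values: "" → "0" → "01" → "012" → "0123"

Answer: "0123"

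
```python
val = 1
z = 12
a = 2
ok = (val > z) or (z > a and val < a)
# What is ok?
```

Trace:
`val = 1` → val = 1
`z = 12` → z = 12
`a = 2` → a = 2
`ok = (val > z) or (z > a and val < a)` → ok = True
So ok = True

Answer: True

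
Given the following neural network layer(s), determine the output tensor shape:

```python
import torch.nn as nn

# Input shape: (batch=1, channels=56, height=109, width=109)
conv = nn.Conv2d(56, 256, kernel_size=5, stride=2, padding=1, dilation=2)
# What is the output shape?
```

Input: (1, 56, 109, 109) -> Output: (1, 256, 52, 52)

Answer: (1, 256, 52, 52)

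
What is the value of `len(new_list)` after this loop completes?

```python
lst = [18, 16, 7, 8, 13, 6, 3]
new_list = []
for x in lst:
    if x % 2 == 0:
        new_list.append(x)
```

Count even numbers in [18, 16, 7, 8, 13, 6, 3]
`new_list` takes the values: [] → [18] → [18, 16] → [18, 16, 8] → [18, 16, 8, 6]
So `len(new_list)` = 4

Answer: 4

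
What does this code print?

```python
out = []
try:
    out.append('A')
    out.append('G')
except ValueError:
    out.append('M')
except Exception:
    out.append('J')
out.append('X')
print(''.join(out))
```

Execution trace: 'A' (try body) → 'G' (try body, no exception) → 'X' (after the try/except). Output: AGX

Answer: AGX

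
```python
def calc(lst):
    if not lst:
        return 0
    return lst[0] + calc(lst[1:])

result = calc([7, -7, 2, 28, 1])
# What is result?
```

7 + (-7) + 2 + 28 + 1 + 0 = 31

Answer: 31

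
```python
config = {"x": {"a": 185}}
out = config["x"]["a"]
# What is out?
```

Trace:
`config = {"x": {"a": 185}}` → config = {'x': {'a': 185}}
`out = config["x"]["a"]` → out = 185
So out = 185

Answer: 185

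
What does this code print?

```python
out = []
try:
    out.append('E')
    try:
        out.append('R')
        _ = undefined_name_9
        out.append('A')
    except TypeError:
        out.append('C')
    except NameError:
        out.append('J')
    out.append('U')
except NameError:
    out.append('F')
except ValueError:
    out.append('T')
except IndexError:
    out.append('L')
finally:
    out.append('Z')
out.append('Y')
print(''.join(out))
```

Execution trace: 'E' (try body) → 'R' (inner try body) → 'J' (inner except NameError) → 'U' (try body, no exception) → 'Z' (finally) → 'Y' (after the try/except). Output: ERJUZY

Answer: ERJUZY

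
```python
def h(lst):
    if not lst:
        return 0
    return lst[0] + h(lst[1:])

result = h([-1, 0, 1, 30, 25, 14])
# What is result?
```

(-1) + 0 + 1 + 30 + 25 + 14 + 0 = 69

Answer: 69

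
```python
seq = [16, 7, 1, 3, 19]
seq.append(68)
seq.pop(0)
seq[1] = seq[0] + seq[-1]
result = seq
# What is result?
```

Trace:
`seq = [16, 7, 1, 3, 19]` → seq = [16, 7, 1, 3, 19]
`seq.append(68)` → seq = [16, 7, 1, 3, 19, 68]
`seq.pop(0)` → seq = [7, 1, 3, 19, 68]
`seq[1] = seq[0] + seq[-1]` → seq = [7, 75, 3, 19, 68]
`result = seq` → result = [7, 75, 3, 19, 68]
So result = [7, 75, 3, 19, 68]

Answer: [7, 75, 3, 19, 68]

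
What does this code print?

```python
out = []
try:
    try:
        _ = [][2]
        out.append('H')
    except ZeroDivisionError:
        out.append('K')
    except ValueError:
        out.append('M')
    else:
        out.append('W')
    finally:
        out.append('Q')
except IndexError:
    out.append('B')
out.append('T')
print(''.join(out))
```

Execution trace: 'Q' (finally) → 'B' (outer except IndexError) → 'T' (after the try/except). Output: QBT

Answer: QBT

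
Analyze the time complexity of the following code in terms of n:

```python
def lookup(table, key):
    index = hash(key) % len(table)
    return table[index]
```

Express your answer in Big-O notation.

This is Hash table lookup (average case). Time complexity: O(1).

Answer: O(1)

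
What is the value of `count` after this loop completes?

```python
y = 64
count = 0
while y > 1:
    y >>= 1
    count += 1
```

Count right shifts until 1
`count` takes the values: 0 → 1 → 2 → 3 → 4 → 5 → 6

Answer: 6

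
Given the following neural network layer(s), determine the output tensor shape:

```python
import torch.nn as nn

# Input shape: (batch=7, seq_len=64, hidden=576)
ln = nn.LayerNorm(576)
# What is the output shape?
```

Input: (7, 64, 576) -> Output: (7, 64, 576)

Answer: (7, 64, 576)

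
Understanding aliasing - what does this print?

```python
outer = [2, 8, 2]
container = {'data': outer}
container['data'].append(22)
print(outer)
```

Key concept: dict holds reference to list.
Step by step:
`outer = [2, 8, 2]` → outer = [2, 8, 2]
`container = {'data': outer}` → container = {'data': [2, 8, 2]}
`container['data'].append(22)` → outer = [2, 8, 2, 22]; container = {'data': [2, 8, 2, 22]}
`print(outer)` → prints [2, 8, 2, 22]

Answer: [2, 8, 2, 22]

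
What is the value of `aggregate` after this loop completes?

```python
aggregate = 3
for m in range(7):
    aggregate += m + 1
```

Start at 3, add 1 to 7 = 31
`aggregate` takes the values: 3 → 4 → 6 → 9 → 13 → 18 → 24 → 31

Answer: 31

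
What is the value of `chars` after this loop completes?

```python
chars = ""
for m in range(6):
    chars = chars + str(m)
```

Concatenate digits 0 to 5
`chars` takes the values: "" → "0" → "01" → "012" → "0123" → "01234" → "012345"

Answer: "012345"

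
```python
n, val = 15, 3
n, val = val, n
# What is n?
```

Trace:
`n, val = 15, 3` → n = 15; val = 3
`n, val = val, n` → n = 3; val = 15
So n = 3

Answer: 3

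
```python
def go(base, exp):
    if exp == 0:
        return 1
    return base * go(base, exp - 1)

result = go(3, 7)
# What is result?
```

go(3, 7) = 3 * 3 * 3 * 3 * 3 * 3 * 3 = 2187

Answer: 2187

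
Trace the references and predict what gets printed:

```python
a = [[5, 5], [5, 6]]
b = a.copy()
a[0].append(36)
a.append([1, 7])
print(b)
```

Key concept: shallow copy with nested lists.
Step by step:
`a = [[5, 5], [5, 6]]` → a = [[5, 5], [5, 6]]
`b = a.copy()` → b = [[5, 5], [5, 6]]
`a[0].append(36)` → a = [[5, 5, 36], [5, 6]]; b = [[5, 5, 36], [5, 6]]
`a.append([1, 7])` → a = [[5, 5, 36], [5, 6], [1, 7]]
`print(b)` → prints [[5, 5, 36], [5, 6]]

Answer: [[5, 5, 36], [5, 6]]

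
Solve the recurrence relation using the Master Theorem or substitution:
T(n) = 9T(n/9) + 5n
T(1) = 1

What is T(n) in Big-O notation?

By Master Theorem: a=9, b=9, f(n)=5n. Since log_9(9) = 1 and f(n) = Θ(n^1), Case 2 applies. T(n) = O(n log n).

Answer: O(n log n)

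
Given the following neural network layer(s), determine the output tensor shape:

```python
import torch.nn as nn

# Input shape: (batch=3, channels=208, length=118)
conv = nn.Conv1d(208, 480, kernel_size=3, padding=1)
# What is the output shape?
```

Input: (3, 208, 118) -> Output: (3, 480, 118)

Answer: (3, 480, 118)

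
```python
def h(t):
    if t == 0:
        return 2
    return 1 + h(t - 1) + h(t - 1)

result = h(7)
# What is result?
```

h(t) = 1 + 2·h(t-1), h(0)=2. Closed form: (2+1)·2^7 - 1 = 383.

Answer: 383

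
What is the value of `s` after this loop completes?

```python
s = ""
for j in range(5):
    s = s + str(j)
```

Concatenate digits 0 to 4
`s` takes the values: "" → "0" → "01" → "012" → "0123" → "01234"

Answer: "01234"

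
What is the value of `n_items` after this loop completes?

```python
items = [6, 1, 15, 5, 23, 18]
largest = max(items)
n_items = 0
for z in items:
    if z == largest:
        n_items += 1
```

Count of max value 23 in [6, 1, 15, 5, 23, 18]
`n_items` takes the values: 0 → 1

Answer: 1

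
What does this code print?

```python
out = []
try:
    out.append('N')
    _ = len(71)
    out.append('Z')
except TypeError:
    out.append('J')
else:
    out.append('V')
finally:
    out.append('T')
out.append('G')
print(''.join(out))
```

Execution trace: 'N' (try body) → 'J' (except TypeError) → 'T' (finally) → 'G' (after the try/except). Output: NJTG

Answer: NJTG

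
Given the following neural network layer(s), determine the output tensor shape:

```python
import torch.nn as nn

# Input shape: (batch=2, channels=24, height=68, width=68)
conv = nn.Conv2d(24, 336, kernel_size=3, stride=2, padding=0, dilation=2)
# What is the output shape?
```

Input: (2, 24, 68, 68) -> Output: (2, 336, 32, 32)

Answer: (2, 336, 32, 32)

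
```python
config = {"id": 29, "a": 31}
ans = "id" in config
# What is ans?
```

Trace:
`config = {"id": 29, "a": 31}` → config = {'id': 29, 'a': 31}
`ans = "id" in config` → ans = True
So ans = True

Answer: True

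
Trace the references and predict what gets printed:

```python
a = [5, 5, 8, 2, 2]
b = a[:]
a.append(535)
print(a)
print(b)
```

Key concept: slice [:] creates copy.
Step by step:
`a = [5, 5, 8, 2, 2]` → a = [5, 5, 8, 2, 2]
`b = a[:]` → b = [5, 5, 8, 2, 2]
`a.append(535)` → a = [5, 5, 8, 2, 2, 535]
`print(a)` → prints [5, 5, 8, 2, 2, 535]
`print(b)` → prints [5, 5, 8, 2, 2]

Answer:
[5, 5, 8, 2, 2, 535]
[5, 5, 8, 2, 2]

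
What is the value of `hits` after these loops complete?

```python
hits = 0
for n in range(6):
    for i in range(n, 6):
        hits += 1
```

Upper triangle: 6 + 5 + ... + 1
`hits` takes the values: 0 → 1 → 2 → 3 → 4 → 5 → 6 → 7 → 8 → 9 → 10 → 11 → 12 → 13 → 14 → 15 → 16 → 17 → 18 → 19 → 20 → 21

Answer: 21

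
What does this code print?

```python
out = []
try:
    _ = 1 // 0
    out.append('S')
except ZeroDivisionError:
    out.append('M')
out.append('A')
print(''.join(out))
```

Execution trace: 'M' (except ZeroDivisionError) → 'A' (after the try/except). Output: MA

Answer: MA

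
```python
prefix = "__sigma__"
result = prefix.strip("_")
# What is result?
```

Trace:
`prefix = "__sigma__"` → prefix = '__sigma__'
`result = prefix.strip("_")` → result = 'sigma'
So result = 'sigma'

Answer: 'sigma'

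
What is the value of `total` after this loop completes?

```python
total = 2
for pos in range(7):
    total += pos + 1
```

Start at 2, add 1 to 7 = 30
`total` takes the values: 2 → 3 → 5 → 8 → 12 → 17 → 23 → 30

Answer: 30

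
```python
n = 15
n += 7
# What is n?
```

Trace:
`n = 15` → n = 15
`n += 7` → n = 22
So n = 22

Answer: 22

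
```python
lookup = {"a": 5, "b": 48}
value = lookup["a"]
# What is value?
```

Trace:
`lookup = {"a": 5, "b": 48}` → lookup = {'a': 5, 'b': 48}
`value = lookup["a"]` → value = 5
So value = 5

Answer: 5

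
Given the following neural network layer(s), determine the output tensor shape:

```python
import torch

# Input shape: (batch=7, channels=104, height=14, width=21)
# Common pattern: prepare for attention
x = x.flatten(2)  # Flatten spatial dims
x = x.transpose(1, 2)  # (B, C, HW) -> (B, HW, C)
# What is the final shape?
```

Input: (7, 104, 14, 21) -> after flatten(2): (7, 104, 294) -> Output: (7, 294, 104)

Answer: (7, 294, 104)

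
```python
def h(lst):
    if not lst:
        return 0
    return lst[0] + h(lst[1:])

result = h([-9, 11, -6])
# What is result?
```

(-9) + 11 + (-6) + 0 = -4

Answer: -4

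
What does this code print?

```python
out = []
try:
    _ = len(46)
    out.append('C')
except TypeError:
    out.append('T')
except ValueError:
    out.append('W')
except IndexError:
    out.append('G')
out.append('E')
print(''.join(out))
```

Execution trace: 'T' (except TypeError) → 'E' (after the try/except). Output: TE

Answer: TE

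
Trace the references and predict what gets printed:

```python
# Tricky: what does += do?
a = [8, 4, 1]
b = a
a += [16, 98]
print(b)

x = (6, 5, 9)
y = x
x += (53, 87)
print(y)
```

Key concept: += behavior differs for mutable vs immutable.
Step by step:
`a = [8, 4, 1]` → a = [8, 4, 1]
`b = a` → b = [8, 4, 1] (same object as a)
`a += [16, 98]` → a = [8, 4, 1, 16, 98] (same object as b); b = [8, 4, 1, 16, 98] (same object as a)
`print(b)` → prints [8, 4, 1, 16, 98]
`x = (6, 5, 9)` → x = (6, 5, 9)
`y = x` → y = (6, 5, 9)
`x += (53, 87)` → x = (6, 5, 9, 53, 87)
`print(y)` → prints (6, 5, 9)

Answer:
[8, 4, 1, 16, 98]
(6, 5, 9)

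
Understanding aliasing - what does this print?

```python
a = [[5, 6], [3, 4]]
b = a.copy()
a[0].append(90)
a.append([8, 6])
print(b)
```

Key concept: shallow copy with nested lists.
Step by step:
`a = [[5, 6], [3, 4]]` → a = [[5, 6], [3, 4]]
`b = a.copy()` → b = [[5, 6], [3, 4]]
`a[0].append(90)` → a = [[5, 6, 90], [3, 4]]; b = [[5, 6, 90], [3, 4]]
`a.append([8, 6])` → a = [[5, 6, 90], [3, 4], [8, 6]]
`print(b)` → prints [[5, 6, 90], [3, 4]]

Answer: [[5, 6, 90], [3, 4]]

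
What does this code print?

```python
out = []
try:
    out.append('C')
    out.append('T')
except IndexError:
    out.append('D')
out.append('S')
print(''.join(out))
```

Execution trace: 'C' (try body) → 'T' (try body, no exception) → 'S' (after the try/except). Output: CTS

Answer: CTS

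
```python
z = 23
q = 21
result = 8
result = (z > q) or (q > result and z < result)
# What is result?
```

Trace:
`z = 23` → z = 23
`q = 21` → q = 21
`result = 8` → result = 8
`result = (z > q) or (q > result and z < result)` → result = True
So result = True

Answer: True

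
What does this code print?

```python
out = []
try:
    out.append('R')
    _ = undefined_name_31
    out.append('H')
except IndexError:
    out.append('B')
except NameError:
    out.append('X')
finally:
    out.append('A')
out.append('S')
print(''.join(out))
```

Execution trace: 'R' (try body) → 'X' (except NameError) → 'A' (finally) → 'S' (after the try/except). Output: RXAS

Answer: RXAS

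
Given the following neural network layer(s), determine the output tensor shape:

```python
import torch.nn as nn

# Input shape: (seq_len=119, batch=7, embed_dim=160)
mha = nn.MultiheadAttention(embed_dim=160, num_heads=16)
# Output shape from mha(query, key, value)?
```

Input: (119, 7, 160) -> Output: (119, 7, 160)

Answer: (119, 7, 160)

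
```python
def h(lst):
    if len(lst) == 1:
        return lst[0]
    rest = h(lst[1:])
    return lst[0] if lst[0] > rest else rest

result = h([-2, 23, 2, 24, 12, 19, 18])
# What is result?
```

Recursive max over [-2, 23, 2, 24, 12, 19, 18] = 24

Answer: 24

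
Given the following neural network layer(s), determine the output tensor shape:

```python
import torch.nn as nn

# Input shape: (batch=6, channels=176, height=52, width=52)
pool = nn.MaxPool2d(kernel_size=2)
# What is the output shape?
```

Input: (6, 176, 52, 52) -> Output: (6, 176, 26, 26)

Answer: (6, 176, 26, 26)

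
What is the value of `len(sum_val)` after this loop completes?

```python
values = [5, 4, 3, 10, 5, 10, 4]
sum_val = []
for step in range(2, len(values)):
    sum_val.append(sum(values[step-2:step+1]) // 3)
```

Number of 3-element averages
`sum_val` takes the values: [] → [4] → [4, 5] → [4, 5, 6] → [4, 5, 6, 8] → [4, 5, 6, 8, 6]
So `len(sum_val)` = 5

Answer: 5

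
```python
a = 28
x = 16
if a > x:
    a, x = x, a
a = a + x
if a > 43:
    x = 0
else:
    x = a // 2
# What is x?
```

Trace:
`a = 28` → a = 28
`x = 16` → x = 16
`if a > x: ...` → a > x is True → a = 16; x = 28
`a = a + x` → a = 44
`if a > 43: ...` → a > 43 is True → x = 0
So x = 0

Answer: 0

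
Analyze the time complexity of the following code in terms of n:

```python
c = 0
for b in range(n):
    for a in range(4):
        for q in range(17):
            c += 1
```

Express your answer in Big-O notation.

Each loop level contributes: n × 1 × 1. Multiplying the contributions gives O(n).

Answer: O(n)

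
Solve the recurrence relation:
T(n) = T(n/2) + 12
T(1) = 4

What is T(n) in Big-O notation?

Each step divides n by 2 and adds 12. After log_2(n) steps we reach T(1)=4. So T(n) = 12·log_2(n) + 4 = O(log n).

Answer: O(log n)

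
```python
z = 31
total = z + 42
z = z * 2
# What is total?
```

Trace:
`z = 31` → z = 31
`total = z + 42` → total = 73
`z = z * 2` → z = 62
So total = 73

Answer: 73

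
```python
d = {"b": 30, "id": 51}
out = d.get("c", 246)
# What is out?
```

Trace:
`d = {"b": 30, "id": 51}` → d = {'b': 30, 'id': 51}
`out = d.get("c", 246)` → out = 246
So out = 246

Answer: 246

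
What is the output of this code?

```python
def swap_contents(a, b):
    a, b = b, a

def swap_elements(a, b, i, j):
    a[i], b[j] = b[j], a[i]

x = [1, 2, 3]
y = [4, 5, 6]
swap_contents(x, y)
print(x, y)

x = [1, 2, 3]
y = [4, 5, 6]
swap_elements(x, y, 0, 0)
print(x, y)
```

Key concept: parameter rebinding vs mutation.
Step by step:
`x = [1, 2, 3]` → x = [1, 2, 3]
`y = [4, 5, 6]` → y = [4, 5, 6]
`swap_contents(x, y)` → no visible change to tracked variables
`print(x, y)` → prints [1, 2, 3] [4, 5, 6]
`x = [1, 2, 3]` → x = [1, 2, 3]
`y = [4, 5, 6]` → y = [4, 5, 6]
`swap_elements(x, y, 0, 0)` → x = [4, 2, 3]; y = [1, 5, 6]
`print(x, y)` → prints [4, 2, 3] [1, 5, 6]

Answer:
[1, 2, 3] [4, 5, 6]
[4, 2, 3] [1, 5, 6]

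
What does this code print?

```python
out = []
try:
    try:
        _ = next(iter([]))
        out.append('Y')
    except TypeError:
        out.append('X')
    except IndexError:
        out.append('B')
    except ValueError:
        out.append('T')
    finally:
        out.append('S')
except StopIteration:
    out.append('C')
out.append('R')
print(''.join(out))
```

Execution trace: 'S' (finally) → 'C' (outer except StopIteration) → 'R' (after the try/except). Output: SCR

Answer: SCR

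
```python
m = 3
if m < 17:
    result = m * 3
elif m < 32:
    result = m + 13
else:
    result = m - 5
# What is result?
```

Trace:
`m = 3` → m = 3
`if m < 17: ...` → m < 17 is True → result = 9
So result = 9

Answer: 9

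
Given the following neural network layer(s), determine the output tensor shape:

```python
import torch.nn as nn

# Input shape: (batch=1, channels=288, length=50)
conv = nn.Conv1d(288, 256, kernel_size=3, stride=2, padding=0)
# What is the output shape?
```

Input: (1, 288, 50) -> Output: (1, 256, 24)

Answer: (1, 256, 24)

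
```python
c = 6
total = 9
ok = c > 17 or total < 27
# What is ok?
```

Trace:
`c = 6` → c = 6
`total = 9` → total = 9
`ok = c > 17 or total < 27` → ok = True
So ok = True

Answer: True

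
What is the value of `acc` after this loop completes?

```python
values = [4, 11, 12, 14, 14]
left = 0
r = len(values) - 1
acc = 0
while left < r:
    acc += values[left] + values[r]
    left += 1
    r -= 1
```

Sum of pairs from ends
`acc` takes the values: 0 → 18 → 43

Answer: 43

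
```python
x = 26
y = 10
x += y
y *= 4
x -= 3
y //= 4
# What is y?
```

Trace:
`x = 26` → x = 26
`y = 10` → y = 10
`x += y` → x = 36
`y *= 4` → y = 40
`x -= 3` → x = 33
`y //= 4` → y = 10
So y = 10

Answer: 10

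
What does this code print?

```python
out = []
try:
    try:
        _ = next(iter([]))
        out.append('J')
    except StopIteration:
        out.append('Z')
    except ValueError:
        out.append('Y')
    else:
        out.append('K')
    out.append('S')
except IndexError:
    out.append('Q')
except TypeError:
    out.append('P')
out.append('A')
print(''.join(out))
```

Execution trace: 'Z' (inner except StopIteration) → 'S' (try body, no exception) → 'A' (after the try/except). Output: ZSA

Answer: ZSA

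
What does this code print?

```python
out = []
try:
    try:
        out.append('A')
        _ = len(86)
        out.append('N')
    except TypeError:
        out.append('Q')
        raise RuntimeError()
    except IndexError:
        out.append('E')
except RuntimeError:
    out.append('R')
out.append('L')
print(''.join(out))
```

Execution trace: 'A' (inner try body) → 'Q' (inner except TypeError) → 'R' (outer except RuntimeError) → 'L' (after the try/except). Output: AQRL

Answer: AQRL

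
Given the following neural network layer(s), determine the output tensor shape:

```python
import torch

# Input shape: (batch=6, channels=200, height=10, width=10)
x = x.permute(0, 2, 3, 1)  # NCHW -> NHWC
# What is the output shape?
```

Input: (6, 200, 10, 10) -> Output: (6, 10, 10, 200)

Answer: (6, 10, 10, 200)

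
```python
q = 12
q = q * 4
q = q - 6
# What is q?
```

Trace:
`q = 12` → q = 12
`q = q * 4` → q = 48
`q = q - 6` → q = 42
So q = 42

Answer: 42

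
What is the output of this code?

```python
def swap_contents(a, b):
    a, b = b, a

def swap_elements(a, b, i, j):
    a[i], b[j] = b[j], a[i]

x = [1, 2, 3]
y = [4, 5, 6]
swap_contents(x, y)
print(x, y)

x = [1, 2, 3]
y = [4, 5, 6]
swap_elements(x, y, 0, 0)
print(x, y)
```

Key concept: parameter rebinding vs mutation.
Step by step:
`x = [1, 2, 3]` → x = [1, 2, 3]
`y = [4, 5, 6]` → y = [4, 5, 6]
`swap_contents(x, y)` → no visible change to tracked variables
`print(x, y)` → prints [1, 2, 3] [4, 5, 6]
`x = [1, 2, 3]` → x = [1, 2, 3]
`y = [4, 5, 6]` → y = [4, 5, 6]
`swap_elements(x, y, 0, 0)` → x = [4, 2, 3]; y = [1, 5, 6]
`print(x, y)` → prints [4, 2, 3] [1, 5, 6]

Answer:
[1, 2, 3] [4, 5, 6]
[4, 2, 3] [1, 5, 6]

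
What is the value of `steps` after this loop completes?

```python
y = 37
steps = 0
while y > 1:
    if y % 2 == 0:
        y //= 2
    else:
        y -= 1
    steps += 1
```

Steps to reduce 37 to 1
`steps` takes the values: 0 → 1 → 2 → 3 → 4 → 5 → 6 → 7

Answer: 7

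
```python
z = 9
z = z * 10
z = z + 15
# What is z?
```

Trace:
`z = 9` → z = 9
`z = z * 10` → z = 90
`z = z + 15` → z = 105
So z = 105

Answer: 105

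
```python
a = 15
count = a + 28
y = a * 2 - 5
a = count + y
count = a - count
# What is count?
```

Trace:
`a = 15` → a = 15
`count = a + 28` → count = 43
`y = a * 2 - 5` → y = 25
`a = count + y` → a = 68
`count = a - count` → count = 25
So count = 25

Answer: 25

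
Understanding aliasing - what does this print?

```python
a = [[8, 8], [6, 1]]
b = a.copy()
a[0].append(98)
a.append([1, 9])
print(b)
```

Key concept: shallow copy with nested lists.
Step by step:
`a = [[8, 8], [6, 1]]` → a = [[8, 8], [6, 1]]
`b = a.copy()` → b = [[8, 8], [6, 1]]
`a[0].append(98)` → a = [[8, 8, 98], [6, 1]]; b = [[8, 8, 98], [6, 1]]
`a.append([1, 9])` → a = [[8, 8, 98], [6, 1], [1, 9]]
`print(b)` → prints [[8, 8, 98], [6, 1]]

Answer: [[8, 8, 98], [6, 1]]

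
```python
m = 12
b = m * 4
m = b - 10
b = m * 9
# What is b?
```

Trace:
`m = 12` → m = 12
`b = m * 4` → b = 48
`m = b - 10` → m = 38
`b = m * 9` → b = 342
So b = 342

Answer: 342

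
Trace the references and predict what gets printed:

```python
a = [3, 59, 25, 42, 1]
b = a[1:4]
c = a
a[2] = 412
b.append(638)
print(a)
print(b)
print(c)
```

Key concept: slice vs alias.
Step by step:
`a = [3, 59, 25, 42, 1]` → a = [3, 59, 25, 42, 1]
`b = a[1:4]` → b = [59, 25, 42]
`c = a` → c = [3, 59, 25, 42, 1] (same object as a)
`a[2] = 412` → a = [3, 59, 412, 42, 1] (same object as c); c = [3, 59, 412, 42, 1] (same object as a)
`b.append(638)` → b = [59, 25, 42, 638]
`print(a)` → prints [3, 59, 412, 42, 1]
`print(b)` → prints [59, 25, 42, 638]
`print(c)` → prints [3, 59, 412, 42, 1]

Answer:
[3, 59, 412, 42, 1]
[59, 25, 42, 638]
[3, 59, 412, 42, 1]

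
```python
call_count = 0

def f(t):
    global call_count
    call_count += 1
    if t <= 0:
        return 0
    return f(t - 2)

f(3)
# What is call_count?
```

Linear recursion stepping by 2: 3 calls from t=3 down to ≤0.

Answer: 3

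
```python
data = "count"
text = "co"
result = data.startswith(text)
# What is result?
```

Trace:
`data = "count"` → data = 'count'
`text = "co"` → text = 'co'
`result = data.startswith(text)` → result = True
So result = True

Answer: True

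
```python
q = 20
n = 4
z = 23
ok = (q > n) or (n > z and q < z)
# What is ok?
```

Trace:
`q = 20` → q = 20
`n = 4` → n = 4
`z = 23` → z = 23
`ok = (q > n) or (n > z and q < z)` → ok = True
So ok = True

Answer: True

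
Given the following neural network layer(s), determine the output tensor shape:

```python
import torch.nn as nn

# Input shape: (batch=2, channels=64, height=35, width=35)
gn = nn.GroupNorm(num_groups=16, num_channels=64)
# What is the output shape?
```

Input: (2, 64, 35, 35) -> Output: (2, 64, 35, 35)

Answer: (2, 64, 35, 35)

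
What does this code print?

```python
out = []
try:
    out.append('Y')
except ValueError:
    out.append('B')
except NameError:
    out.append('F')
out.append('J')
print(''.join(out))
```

Execution trace: 'Y' (try body, no exception) → 'J' (after the try/except). Output: YJ

Answer: YJ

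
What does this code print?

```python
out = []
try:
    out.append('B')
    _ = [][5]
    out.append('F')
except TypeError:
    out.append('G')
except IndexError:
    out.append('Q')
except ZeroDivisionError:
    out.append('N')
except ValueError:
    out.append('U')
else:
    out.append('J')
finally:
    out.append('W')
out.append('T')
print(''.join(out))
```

Execution trace: 'B' (try body) → 'Q' (except IndexError) → 'W' (finally) → 'T' (after the try/except). Output: BQWT

Answer: BQWT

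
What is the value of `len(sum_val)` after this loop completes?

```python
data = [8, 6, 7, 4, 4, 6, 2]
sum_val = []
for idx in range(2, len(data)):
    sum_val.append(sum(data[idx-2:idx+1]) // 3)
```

Number of 3-element averages
`sum_val` takes the values: [] → [7] → [7, 5] → [7, 5, 5] → [7, 5, 5, 4] → [7, 5, 5, 4, 4]
So `len(sum_val)` = 5

Answer: 5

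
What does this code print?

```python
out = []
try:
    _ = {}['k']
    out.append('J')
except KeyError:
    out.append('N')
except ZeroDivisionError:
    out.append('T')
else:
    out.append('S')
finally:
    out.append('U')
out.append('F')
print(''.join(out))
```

Execution trace: 'N' (except KeyError) → 'U' (finally) → 'F' (after the try/except). Output: NUF

Answer: NUF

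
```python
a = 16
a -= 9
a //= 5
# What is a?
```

Trace:
`a = 16` → a = 16
`a -= 9` → a = 7
`a //= 5` → a = 1
So a = 1

Answer: 1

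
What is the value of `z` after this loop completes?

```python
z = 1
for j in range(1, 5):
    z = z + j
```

Start at 1, add 1 through 4
`z` takes the values: 1 → 2 → 4 → 7 → 11

Answer: 11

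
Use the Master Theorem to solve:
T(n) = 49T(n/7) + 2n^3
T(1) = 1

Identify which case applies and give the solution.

a=49, b=7, f(n)=2n^3. log_7(49) = 2. Since c=3 > 2 and the regularity condition holds (49(n/7)^3 = (49/7^3)n^3 with 49/7^3 < 1), Case 3 applies: T(n) = Θ(f(n)) = O(n^3).

Answer: O(n^3) - Case 3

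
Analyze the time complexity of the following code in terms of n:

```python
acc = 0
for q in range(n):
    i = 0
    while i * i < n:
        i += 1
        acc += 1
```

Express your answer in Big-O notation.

Each loop level contributes: n × √n. Multiplying the contributions gives O(n√n).

Answer: O(n√n)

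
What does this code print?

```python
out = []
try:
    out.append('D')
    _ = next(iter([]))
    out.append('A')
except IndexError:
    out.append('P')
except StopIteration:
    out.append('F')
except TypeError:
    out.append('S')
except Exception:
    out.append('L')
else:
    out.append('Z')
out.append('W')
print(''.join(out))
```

Execution trace: 'D' (try body) → 'F' (except StopIteration) → 'W' (after the try/except). Output: DFW

Answer: DFW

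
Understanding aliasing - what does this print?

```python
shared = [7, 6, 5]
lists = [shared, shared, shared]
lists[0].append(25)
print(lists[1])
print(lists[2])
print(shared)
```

Key concept: list of same reference.
Step by step:
`shared = [7, 6, 5]` → shared = [7, 6, 5]
`lists = [shared, shared, shared]` → lists = [[7, 6, 5], [7, 6, 5], [7, 6, 5]]
`lists[0].append(25)` → shared = [7, 6, 5, 25]; lists = [[7, 6, 5, 25], [7, 6, 5, 25], [7, 6, 5, 25]]
`print(lists[1])` → prints [7, 6, 5, 25]
`print(lists[2])` → prints [7, 6, 5, 25]
`print(shared)` → prints [7, 6, 5, 25]

Answer:
[7, 6, 5, 25]
[7, 6, 5, 25]
[7, 6, 5, 25]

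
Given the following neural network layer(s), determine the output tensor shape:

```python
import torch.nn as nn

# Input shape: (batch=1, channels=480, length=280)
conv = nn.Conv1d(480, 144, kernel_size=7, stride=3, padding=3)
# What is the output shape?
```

Input: (1, 480, 280) -> Output: (1, 144, 94)

Answer: (1, 144, 94)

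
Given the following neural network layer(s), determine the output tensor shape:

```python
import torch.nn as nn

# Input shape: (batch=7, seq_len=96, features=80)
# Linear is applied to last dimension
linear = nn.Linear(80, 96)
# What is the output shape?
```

Input: (7, 96, 80) -> Output: (7, 96, 96)

Answer: (7, 96, 96)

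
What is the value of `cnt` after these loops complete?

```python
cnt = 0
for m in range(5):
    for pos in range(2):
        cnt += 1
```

5 * 2 = 10
`cnt` takes the values: 0 → 1 → 2 → 3 → 4 → 5 → 6 → 7 → 8 → 9 → 10

Answer: 10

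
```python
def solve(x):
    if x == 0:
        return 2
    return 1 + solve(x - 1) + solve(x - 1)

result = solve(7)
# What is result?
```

solve(x) = 1 + 2·solve(x-1), solve(0)=2. Closed form: (2+1)·2^7 - 1 = 383.

Answer: 383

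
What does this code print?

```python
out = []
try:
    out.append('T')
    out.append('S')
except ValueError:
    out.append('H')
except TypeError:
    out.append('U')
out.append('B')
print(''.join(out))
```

Execution trace: 'T' (try body) → 'S' (try body, no exception) → 'B' (after the try/except). Output: TSB

Answer: TSB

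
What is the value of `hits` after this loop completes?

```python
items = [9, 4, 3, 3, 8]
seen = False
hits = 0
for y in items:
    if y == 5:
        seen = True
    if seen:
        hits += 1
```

Count elements after first 5 in [9, 4, 3, 3, 8]
`hits` takes the values: 0

Answer: 0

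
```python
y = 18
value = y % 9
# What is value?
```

Trace:
`y = 18` → y = 18
`value = y % 9` → value = 0
So value = 0

Answer: 0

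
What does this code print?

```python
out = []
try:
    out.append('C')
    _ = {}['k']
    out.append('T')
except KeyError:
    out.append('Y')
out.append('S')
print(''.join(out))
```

Execution trace: 'C' (try body) → 'Y' (except KeyError) → 'S' (after the try/except). Output: CYS

Answer: CYS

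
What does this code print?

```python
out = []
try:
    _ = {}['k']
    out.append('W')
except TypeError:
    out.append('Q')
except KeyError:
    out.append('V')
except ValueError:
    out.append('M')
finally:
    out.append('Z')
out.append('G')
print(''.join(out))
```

Execution trace: 'V' (except KeyError) → 'Z' (finally) → 'G' (after the try/except). Output: VZG

Answer: VZG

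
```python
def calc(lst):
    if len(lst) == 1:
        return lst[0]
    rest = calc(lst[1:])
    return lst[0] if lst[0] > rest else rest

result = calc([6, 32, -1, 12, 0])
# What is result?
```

Recursive max over [6, 32, -1, 12, 0] = 32

Answer: 32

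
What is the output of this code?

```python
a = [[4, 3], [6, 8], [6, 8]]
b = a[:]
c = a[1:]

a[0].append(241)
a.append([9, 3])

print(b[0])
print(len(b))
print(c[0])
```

Key concept: slice with nested mutation.
Step by step:
`a = [[4, 3], [6, 8], [6, 8]]` → a = [[4, 3], [6, 8], [6, 8]]
`b = a[:]` → b = [[4, 3], [6, 8], [6, 8]]
`c = a[1:]` → c = [[6, 8], [6, 8]]
`a[0].append(241)` → a = [[4, 3, 241], [6, 8], [6, 8]]; b = [[4, 3, 241], [6, 8], [6, 8]]
`a.append([9, 3])` → a = [[4, 3, 241], [6, 8], [6, 8], [9, 3]]
`print(b[0])` → prints [4, 3, 241]
`print(len(b))` → prints 3
`print(c[0])` → prints [6, 8]

Answer:
[4, 3, 241]
3
[6, 8]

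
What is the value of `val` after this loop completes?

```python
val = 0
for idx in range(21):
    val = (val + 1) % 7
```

Increment mod 7, 21 times = 0
`val` takes the values: 0 → 1 → 2 → 3 → 4 → 5 → 6 → 0 → 1 → 2 → 3 → 4 → 5 → 6 → 0 → 1 → 2 → 3 → 4 → 5 → 6 → 0

Answer: 0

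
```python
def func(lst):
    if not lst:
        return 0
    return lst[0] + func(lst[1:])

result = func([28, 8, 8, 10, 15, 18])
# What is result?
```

28 + 8 + 8 + 10 + 15 + 18 + 0 = 87

Answer: 87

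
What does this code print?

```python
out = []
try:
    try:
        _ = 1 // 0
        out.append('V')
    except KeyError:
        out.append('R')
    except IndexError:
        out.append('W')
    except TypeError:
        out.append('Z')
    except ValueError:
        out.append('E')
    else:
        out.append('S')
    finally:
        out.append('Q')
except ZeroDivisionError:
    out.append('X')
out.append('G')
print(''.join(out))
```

Execution trace: 'Q' (finally) → 'X' (outer except ZeroDivisionError) → 'G' (after the try/except). Output: QXG

Answer: QXG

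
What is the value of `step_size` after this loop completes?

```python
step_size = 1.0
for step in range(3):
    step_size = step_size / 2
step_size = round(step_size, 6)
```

Halving LR 3 times: 1 / 2^3
`step_size` takes the values: 1.0 → 0.5 → 0.25 → 0.125

Answer: 0.125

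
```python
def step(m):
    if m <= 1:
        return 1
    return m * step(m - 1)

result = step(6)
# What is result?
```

step(6) = 6 * 5 * 4 * 3 * 2 * 1 = 720

Answer: 720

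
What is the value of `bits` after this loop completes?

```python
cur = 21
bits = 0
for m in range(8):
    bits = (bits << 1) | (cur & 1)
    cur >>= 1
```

Reverse lowest 8 bits of 21
`bits` takes the values: 0 → 1 → 2 → 5 → 10 → 21 → 42 → 84 → 168

Answer: 168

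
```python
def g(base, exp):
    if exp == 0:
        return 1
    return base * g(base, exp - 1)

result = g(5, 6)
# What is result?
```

g(5, 6) = 5 * 5 * 5 * 5 * 5 * 5 = 15625

Answer: 15625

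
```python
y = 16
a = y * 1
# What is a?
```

Trace:
`y = 16` → y = 16
`a = y * 1` → a = 16
So a = 16

Answer: 16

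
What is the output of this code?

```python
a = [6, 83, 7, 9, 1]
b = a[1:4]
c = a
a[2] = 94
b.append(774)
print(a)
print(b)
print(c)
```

Key concept: slice vs alias.
Step by step:
`a = [6, 83, 7, 9, 1]` → a = [6, 83, 7, 9, 1]
`b = a[1:4]` → b = [83, 7, 9]
`c = a` → c = [6, 83, 7, 9, 1] (same object as a)
`a[2] = 94` → a = [6, 83, 94, 9, 1] (same object as c); c = [6, 83, 94, 9, 1] (same object as a)
`b.append(774)` → b = [83, 7, 9, 774]
`print(a)` → prints [6, 83, 94, 9, 1]
`print(b)` → prints [83, 7, 9, 774]
`print(c)` → prints [6, 83, 94, 9, 1]

Answer:
[6, 83, 94, 9, 1]
[83, 7, 9, 774]
[6, 83, 94, 9, 1]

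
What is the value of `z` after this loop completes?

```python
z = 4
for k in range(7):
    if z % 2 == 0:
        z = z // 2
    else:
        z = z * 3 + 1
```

Collatz-style transformation from 4
`z` takes the values: 4 → 2 → 1 → 4 → 2 → 1 → 4 → 2

Answer: 2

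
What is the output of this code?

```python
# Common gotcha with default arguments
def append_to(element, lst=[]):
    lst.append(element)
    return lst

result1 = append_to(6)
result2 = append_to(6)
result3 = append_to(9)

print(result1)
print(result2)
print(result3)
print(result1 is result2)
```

Key concept: mutable default argument gotcha.
Step by step:
`result1 = append_to(6)` → result1 = [6]
`result2 = append_to(6)` → result1 = [6, 6] (same object as result2); result2 = [6, 6] (same object as result1)
`result3 = append_to(9)` → result1 = [6, 6, 9] (same object as result2, result3); result2 = [6, 6, 9] (same object as result1, result3); result3 = [6, 6, 9] (same object as result1, result2)
`print(result1)` → prints [6, 6, 9]
`print(result2)` → prints [6, 6, 9]
`print(result3)` → prints [6, 6, 9]
`print(result1 is result2)` → prints True

Answer:
[6, 6, 9]
[6, 6, 9]
[6, 6, 9]
True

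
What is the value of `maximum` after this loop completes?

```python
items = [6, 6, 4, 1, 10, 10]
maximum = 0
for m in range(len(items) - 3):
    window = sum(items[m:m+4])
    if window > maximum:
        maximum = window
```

Max sum of 4-element window in [6, 6, 4, 1, 10, 10]
`maximum` takes the values: 0 → 17 → 21 → 25

Answer: 25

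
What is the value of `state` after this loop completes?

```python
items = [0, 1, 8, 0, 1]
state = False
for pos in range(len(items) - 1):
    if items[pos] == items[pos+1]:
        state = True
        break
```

Check consecutive duplicates in [0, 1, 8, 0, 1]
`state` takes the values: False

Answer: False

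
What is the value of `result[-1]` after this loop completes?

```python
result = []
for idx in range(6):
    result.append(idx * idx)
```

Last element of squares 0 to 5
`result` takes the values: [] → [0] → [0, 1] → [0, 1, 4] → [0, 1, 4, 9] → [0, 1, 4, 9, 16] → [0, 1, 4, 9, 16, 25]
So `result[-1]` = 25

Answer: 25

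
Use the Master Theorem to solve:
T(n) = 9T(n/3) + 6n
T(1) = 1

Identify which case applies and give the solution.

a=9, b=3, f(n)=6n. log_3(9) = 2. Since c=1 < 2, Case 1 applies: T(n) = Θ(n^log_b(a)) = O(n^2).

Answer: O(n^2) - Case 1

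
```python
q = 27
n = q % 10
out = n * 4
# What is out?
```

Trace:
`q = 27` → q = 27
`n = q % 10` → n = 7
`out = n * 4` → out = 28
So out = 28

Answer: 28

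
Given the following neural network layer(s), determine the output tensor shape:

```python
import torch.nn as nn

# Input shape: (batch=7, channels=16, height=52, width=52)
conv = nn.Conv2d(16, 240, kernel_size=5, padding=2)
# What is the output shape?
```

Input: (7, 16, 52, 52) -> Output: (7, 240, 52, 52)

Answer: (7, 240, 52, 52)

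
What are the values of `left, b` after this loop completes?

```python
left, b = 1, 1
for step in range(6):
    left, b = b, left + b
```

Fibonacci: after 6 iterations
`left, b` takes the values: (1, 1) → (1, 2) → (2, 3) → (3, 5) → (5, 8) → (8, 13) → (13, 21)

Answer: 13, 21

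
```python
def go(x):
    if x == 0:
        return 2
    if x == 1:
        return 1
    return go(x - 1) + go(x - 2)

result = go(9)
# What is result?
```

Build up from base cases: go(0)=2, go(1)=1, go(2)=3, go(3)=4, go(4)=7, go(5)=11, go(6)=18, ..., go(9)=76

Answer: 76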